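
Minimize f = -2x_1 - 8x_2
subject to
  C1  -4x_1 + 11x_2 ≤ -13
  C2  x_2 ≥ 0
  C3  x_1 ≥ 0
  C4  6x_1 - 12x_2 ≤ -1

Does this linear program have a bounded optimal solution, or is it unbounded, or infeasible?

The boundaries -4x_1 + 11x_2 = -13 and x_2 = 0 meet at (13/4, 0), but that point violates 6x_1 - 12x_2 ≤ -1. Every candidate vertex is excluded by some other constraint, so the feasible region is empty.

infeasible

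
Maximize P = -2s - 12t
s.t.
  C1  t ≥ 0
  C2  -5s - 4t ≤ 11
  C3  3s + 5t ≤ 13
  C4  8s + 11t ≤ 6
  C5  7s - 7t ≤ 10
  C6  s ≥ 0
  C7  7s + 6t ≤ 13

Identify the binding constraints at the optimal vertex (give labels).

C1 and C6

Vertices and P = -2s - 12t:
  (3/4, 0) → P = -3/2
  (0, 0) → P = 0
  (0, 6/11) → P = -72/11

The maximum is at (0, 0). Substituting into each constraint, equality holds for C1 and C6; the remaining constraints have slack.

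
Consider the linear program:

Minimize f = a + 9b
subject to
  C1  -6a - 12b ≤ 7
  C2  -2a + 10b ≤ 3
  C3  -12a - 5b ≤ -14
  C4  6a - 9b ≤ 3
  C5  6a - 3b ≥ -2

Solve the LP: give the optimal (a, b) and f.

a = 47/46, b = 8/23, minimum f = 191/46

Corner points and f = a + 9b:
  (25/26, 32/65) → f = 701/130
  (19/14, 4/7) → f = 13/2
  (47/46, 8/23) → f = 191/46

At the optimal vertex, -12a - 5b = -14 and 6a - 9b = 3.
Solving simultaneously gives a = 47/46, b = 8/23.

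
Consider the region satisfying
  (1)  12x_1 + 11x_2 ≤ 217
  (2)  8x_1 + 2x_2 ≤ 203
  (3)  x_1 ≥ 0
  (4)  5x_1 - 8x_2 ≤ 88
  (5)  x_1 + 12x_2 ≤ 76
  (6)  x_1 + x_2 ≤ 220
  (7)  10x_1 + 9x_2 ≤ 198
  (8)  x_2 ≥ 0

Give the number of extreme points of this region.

5

Of the 28 pairwise boundary intersections, those satisfying every inequality are:
  (2704/151, 29/151)
  (1768/133, 695/133)
  (0, 19/3)
  (0, 0)
  (88/5, 0)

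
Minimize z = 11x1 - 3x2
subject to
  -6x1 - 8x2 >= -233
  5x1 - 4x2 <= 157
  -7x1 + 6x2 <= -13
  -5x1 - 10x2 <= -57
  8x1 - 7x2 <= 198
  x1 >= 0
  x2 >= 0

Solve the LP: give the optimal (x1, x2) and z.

Corner points and z = 11x1 - 3x2:
  (751/46, 1553/92) → z = 11863/92
  (3215/106, 338/53) → z = 629/2
  (118/25, 167/50) → z = 419/10
  (57/5, 0) → z = 627/5
  (99/4, 0) → z = 1089/4

At the optimal vertex, -7x1 + 6x2 = -13 and -5x1 - 10x2 = -57.
Solving simultaneously gives x1 = 118/25, x2 = 167/50.

x1 = 118/25, x2 = 167/50, minimum z = 419/10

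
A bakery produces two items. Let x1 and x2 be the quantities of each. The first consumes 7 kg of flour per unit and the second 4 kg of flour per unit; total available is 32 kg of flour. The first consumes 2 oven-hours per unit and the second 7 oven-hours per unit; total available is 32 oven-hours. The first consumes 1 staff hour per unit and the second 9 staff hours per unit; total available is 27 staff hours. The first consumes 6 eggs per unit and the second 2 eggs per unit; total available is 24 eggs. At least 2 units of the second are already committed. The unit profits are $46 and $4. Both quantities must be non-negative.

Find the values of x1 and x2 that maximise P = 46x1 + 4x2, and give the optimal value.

x1 = 10/3, x2 = 2, maximum P = 484/3

Vertices and P = 46x1 + 4x2:
  (0, 3) → P = 12
  (0, 2) → P = 8
  (180/59, 157/59) → P = 8908/59
  (16/5, 12/5) → P = 784/5
  (10/3, 2) → P = 484/3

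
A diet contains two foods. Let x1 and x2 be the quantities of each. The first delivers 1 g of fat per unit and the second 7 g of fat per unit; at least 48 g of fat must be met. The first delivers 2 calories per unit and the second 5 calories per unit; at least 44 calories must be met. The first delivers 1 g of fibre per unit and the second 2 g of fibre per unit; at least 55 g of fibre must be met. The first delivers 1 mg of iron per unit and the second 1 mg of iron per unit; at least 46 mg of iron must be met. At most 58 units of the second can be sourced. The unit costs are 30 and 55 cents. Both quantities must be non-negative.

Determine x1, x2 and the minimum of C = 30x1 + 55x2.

Feasible corners and C = 30x1 + 55x2:
  (0, 46) → C = 2530
  (0, 58) → C = 3190
  (55, 0) → C = 1650
  (37, 9) → C = 1605
The feasible region is unbounded (it extends along (1, 0)), but C strictly increases along every unbounded feasible direction, so there is no improving ray and the minimum is attained at a vertex.

x1 = 37, x2 = 9, minimum C = 1605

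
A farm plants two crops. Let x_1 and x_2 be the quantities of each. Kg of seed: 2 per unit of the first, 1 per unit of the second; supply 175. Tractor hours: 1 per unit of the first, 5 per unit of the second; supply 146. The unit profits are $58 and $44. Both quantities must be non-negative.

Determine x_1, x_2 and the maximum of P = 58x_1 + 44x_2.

x_1 = 81, x_2 = 13, maximum P = 5270

Corner points and P = 58x_1 + 44x_2:
  (0, 0) → P = 0
  (0, 146/5) → P = 6424/5
  (175/2, 0) → P = 5075
  (81, 13) → P = 5270

The binding constraints are 2x_1 + x_2 = 175 and x_1 + 5x_2 = 146.
Solving simultaneously gives x_1 = 81, x_2 = 13.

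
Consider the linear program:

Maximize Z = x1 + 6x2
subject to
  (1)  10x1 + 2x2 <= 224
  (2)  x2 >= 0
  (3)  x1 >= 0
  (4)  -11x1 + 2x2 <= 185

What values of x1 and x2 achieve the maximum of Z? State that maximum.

x1 = 13/7, x2 = 719/7, maximum Z = 4327/7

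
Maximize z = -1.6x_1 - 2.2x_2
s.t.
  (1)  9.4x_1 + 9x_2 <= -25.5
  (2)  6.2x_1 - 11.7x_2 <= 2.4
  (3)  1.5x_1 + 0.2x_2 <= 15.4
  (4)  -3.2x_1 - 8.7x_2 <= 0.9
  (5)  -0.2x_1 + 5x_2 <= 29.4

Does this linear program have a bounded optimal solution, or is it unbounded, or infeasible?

bounded optimum

Feasible corners and z = -1.6x_1 - 2.2x_2:
  (-7125/1766, 1219/883) → z = 15091/4415
  (-3921/488, 13563/2440) → z = 7647/12200
  (-13014/887, 4695/887) → z = 52467/4435
The feasible region has finitely many vertices and no improving ray; the maximum is 52467/4435 at (-13014/887, 4695/887).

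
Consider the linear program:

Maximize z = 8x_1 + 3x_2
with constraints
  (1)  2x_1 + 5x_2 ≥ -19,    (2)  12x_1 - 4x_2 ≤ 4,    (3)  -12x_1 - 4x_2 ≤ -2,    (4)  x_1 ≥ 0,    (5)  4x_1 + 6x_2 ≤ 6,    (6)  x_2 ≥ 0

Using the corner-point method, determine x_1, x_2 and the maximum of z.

Vertices and z = 8x_1 + 3x_2:
  (6/11, 7/11) → z = 69/11
  (1/3, 0) → z = 8/3
  (0, 1/2) → z = 3/2
  (1/6, 0) → z = 4/3
  (0, 1) → z = 3

At the optimal vertex, 12x_1 - 4x_2 = 4 and 4x_1 + 6x_2 = 6.
Solving simultaneously gives x_1 = 6/11, x_2 = 7/11.

x_1 = 6/11, x_2 = 7/11, maximum z = 69/11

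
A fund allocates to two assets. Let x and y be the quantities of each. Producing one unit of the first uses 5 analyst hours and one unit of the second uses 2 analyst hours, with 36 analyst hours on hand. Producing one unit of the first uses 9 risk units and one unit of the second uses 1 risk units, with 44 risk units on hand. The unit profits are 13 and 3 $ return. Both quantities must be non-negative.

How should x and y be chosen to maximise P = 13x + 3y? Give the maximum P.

Feasible corners and P = 13x + 3y:
  (0, 0) → P = 0
  (0, 18) → P = 54
  (44/9, 0) → P = 572/9
  (4, 8) → P = 76

The optimum lies where 5x + 2y = 36 and 9x + y = 44.
Solving simultaneously gives x = 4, y = 8.

x = 4, y = 8, maximum P = 76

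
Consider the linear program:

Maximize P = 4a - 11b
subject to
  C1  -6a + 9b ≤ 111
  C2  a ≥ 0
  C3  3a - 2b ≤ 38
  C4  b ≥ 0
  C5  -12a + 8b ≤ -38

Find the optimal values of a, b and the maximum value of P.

Vertices and P = 4a - 11b:
  (188/5, 187/5) → P = -261
  (41/2, 26) → P = -204
  (38/3, 0) → P = 152/3
  (19/6, 0) → P = 38/3

The optimum lies where 3a - 2b = 38 and b = 0.
Solving simultaneously gives a = 38/3, b = 0.

a = 38/3, b = 0, maximum P = 152/3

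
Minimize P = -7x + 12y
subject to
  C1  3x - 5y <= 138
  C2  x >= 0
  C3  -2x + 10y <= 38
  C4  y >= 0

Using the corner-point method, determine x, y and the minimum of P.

Vertices and P = -7x + 12y:
  (157/2, 39/2) → P = -631/2
  (46, 0) → P = -322
  (0, 19/5) → P = 228/5
  (0, 0) → P = 0

At the optimal vertex, 3x - 5y = 138 and y = 0.
Solving simultaneously gives x = 46, y = 0.

x = 46, y = 0, minimum P = -322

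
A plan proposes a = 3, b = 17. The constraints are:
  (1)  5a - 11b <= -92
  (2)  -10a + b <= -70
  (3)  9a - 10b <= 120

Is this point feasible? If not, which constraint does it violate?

Constraint (2): -10a + b = -13, which is not ≤ -70. All other constraints are satisfied.

not feasible — violates (2)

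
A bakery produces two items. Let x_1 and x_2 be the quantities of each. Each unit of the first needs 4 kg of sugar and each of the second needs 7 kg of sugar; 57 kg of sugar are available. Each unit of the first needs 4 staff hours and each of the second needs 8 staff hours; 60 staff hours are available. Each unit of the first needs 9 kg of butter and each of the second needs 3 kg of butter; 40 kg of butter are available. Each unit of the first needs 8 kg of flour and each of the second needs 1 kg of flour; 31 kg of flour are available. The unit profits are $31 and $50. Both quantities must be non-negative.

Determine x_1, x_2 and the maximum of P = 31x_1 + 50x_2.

x_1 = 7/3, x_2 = 19/3, maximum P = 389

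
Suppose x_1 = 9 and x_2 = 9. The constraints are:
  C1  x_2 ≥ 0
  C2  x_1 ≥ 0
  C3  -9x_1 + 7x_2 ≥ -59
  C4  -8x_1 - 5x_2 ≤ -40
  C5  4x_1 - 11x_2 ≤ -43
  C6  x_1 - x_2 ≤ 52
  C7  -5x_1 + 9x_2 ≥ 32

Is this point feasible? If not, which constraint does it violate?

C1: 9 ≥ 0 ✓
C2: 9 ≥ 0 ✓
C3: -18 ≥ -59 ✓
C4: -117 ≤ -40 ✓
C5: -63 ≤ -43 ✓
C6: 0 ≤ 52 ✓
C7: 36 ≥ 32 ✓

feasible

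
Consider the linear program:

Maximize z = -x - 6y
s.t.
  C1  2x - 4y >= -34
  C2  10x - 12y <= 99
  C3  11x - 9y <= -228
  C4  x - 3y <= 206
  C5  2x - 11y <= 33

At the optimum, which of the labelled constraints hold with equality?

C1 and C5

Extreme points and z = -x - 6y:
  (-303/13, -41/13) → z = 549/13
  (-253/7, -67/7) → z = 655/7
  (-2805/103, -819/103) → z = 7719/103

The maximum is at (-253/7, -67/7). Substituting into each constraint, equality holds for C1 and C5; the remaining constraints have slack.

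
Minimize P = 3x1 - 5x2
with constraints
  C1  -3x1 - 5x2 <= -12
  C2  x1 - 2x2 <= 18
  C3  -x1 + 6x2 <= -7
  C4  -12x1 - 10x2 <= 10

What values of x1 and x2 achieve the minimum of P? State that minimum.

x1 = 107/23, x2 = -9/23, minimum P = 366/23

Feasible corners and P = 3x1 - 5x2:
  (114/11, -42/11) → P = 552/11
  (107/23, -9/23) → P = 366/23
  (47/2, 11/4) → P = 227/4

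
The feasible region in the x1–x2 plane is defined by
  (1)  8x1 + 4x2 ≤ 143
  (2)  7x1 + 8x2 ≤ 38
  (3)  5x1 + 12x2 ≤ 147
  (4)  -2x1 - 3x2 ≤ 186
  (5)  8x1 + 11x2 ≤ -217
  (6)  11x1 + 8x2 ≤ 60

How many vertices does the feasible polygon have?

Pairwise boundary intersections that survive every other constraint:
  (1173/16, -887/8)
  (226/5, -1093/20)
  (-297, 136)
  (-4221/41, 2261/41)
  (2396/57, -2867/57)

5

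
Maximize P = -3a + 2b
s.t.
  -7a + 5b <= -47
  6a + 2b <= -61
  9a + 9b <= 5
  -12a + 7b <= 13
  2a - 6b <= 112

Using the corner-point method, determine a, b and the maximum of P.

a = -139/16, b = -345/16, maximum P = -273/16

Corner points and P = -3a + 2b:
  (-211/44, -709/44) → P = -785/44
  (-139/16, -345/16) → P = -273/16
  (-71/20, -397/20) → P = -581/20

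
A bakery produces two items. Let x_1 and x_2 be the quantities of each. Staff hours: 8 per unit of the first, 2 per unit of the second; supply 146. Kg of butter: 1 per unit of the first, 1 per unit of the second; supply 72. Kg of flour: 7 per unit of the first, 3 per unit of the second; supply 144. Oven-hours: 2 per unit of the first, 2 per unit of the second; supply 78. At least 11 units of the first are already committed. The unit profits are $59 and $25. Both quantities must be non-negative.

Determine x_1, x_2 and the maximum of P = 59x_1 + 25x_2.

x_1 = 15, x_2 = 13, maximum P = 1210

The binding constraints are 8x_1 + 2x_2 = 146 and 7x_1 + 3x_2 = 144.
Solving simultaneously gives x_1 = 15, x_2 = 13.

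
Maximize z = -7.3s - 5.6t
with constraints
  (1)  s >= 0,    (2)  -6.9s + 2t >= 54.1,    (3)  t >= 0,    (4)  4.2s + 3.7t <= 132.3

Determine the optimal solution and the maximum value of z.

Extreme points and z = -7.3s - 5.6t:
  (0, 541/20) → z = -3787/25
  (0, 1323/37) → z = -37044/185
  (6443/3393, 38003/1131) → z = -6854843/33930

The binding constraints are s = 0 and -6.9s + 2t = 54.1.
Solving simultaneously gives s = 0, t = 541/20.

s = 0, t = 27.05, maximum z = -151.48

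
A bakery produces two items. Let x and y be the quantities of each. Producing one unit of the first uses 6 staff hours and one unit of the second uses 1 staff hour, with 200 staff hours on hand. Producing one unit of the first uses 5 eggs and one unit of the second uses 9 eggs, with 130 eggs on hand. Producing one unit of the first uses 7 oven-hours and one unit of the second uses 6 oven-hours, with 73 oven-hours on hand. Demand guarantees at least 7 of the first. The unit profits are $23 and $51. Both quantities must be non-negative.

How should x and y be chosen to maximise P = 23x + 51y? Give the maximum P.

x = 7, y = 4, maximum P = 365

Vertices and P = 23x + 51y:
  (73/7, 0) → P = 1679/7
  (7, 0) → P = 161
  (7, 4) → P = 365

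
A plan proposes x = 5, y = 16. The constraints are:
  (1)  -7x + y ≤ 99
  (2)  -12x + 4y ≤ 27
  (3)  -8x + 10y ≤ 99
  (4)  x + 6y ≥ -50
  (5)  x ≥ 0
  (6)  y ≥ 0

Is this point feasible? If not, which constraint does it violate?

not feasible — violates (3)

Constraint (3): -8x + 10y = 120, which is not ≤ 99. All other constraints are satisfied.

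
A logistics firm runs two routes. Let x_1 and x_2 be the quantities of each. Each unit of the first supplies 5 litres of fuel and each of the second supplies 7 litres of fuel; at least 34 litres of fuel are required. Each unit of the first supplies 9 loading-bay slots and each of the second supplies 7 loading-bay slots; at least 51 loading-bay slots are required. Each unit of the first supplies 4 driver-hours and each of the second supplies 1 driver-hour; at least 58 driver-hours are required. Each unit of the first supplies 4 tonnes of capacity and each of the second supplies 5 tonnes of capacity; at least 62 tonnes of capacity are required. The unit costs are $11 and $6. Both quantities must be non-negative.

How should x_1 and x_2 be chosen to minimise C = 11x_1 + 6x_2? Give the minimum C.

x_1 = 57/4, x_2 = 1, minimum C = 651/4

Corner points and C = 11x_1 + 6x_2:
  (0, 58) → C = 348
  (31/2, 0) → C = 341/2
  (57/4, 1) → C = 651/4
The feasible region is unbounded (it extends along (0, 1), (1, 0)), but C strictly increases along every unbounded feasible direction, so there is no improving ray and the minimum is attained at a vertex.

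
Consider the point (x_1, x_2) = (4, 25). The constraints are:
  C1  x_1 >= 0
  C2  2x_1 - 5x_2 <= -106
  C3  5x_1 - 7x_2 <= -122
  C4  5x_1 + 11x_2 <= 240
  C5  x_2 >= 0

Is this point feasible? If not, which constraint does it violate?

Constraint C4: 5x_1 + 11x_2 = 295, which is not ≤ 240. All other constraints are satisfied.

not feasible — violates C4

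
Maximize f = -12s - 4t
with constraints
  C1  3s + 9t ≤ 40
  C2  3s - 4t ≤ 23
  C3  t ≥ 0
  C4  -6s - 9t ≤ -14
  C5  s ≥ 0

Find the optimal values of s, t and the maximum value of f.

Corner points and f = -12s - 4t:
  (367/39, 17/13) → f = -1536/13
  (0, 40/9) → f = -160/9
  (23/3, 0) → f = -92
  (7/3, 0) → f = -28
  (0, 14/9) → f = -56/9

At the optimal vertex, -6s - 9t = -14 and s = 0.
Solving simultaneously gives s = 0, t = 14/9.

s = 0, t = 14/9, maximum f = -56/9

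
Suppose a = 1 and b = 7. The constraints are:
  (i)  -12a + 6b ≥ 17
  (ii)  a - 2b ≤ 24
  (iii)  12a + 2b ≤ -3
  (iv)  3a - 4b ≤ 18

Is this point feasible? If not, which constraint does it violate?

Constraint (iii): 12a + 2b = 26, which is not ≤ -3. All other constraints are satisfied.

not feasible — violates (iii)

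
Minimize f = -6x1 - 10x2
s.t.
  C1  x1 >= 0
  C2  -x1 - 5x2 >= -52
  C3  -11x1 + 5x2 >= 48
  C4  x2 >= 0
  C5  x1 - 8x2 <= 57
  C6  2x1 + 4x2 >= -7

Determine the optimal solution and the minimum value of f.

Corner points and f = -6x1 - 10x2:
  (0, 52/5) → f = -104
  (0, 48/5) → f = -96
  (1/3, 31/3) → f = -316/3

x1 = 1/3, x2 = 31/3, minimum f = -316/3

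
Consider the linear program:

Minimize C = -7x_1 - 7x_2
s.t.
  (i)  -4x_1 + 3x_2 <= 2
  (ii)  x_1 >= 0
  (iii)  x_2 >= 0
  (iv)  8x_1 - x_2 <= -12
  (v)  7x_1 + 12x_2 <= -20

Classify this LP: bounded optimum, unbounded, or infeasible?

The boundaries 8x_1 - x_2 = -12 and 7x_1 + 12x_2 = -20 meet at (-164/103, -76/103), but that point violates -4x_1 + 3x_2 ≤ 2. Every candidate vertex is excluded by some other constraint, so the feasible region is empty.

infeasible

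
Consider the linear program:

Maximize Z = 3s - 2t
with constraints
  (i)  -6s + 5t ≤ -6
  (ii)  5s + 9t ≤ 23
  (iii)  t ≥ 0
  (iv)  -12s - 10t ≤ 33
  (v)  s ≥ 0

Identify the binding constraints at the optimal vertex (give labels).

(ii) and (iii)

Corner points and Z = 3s - 2t:
  (169/79, 108/79) → Z = 291/79
  (1, 0) → Z = 3
  (23/5, 0) → Z = 69/5

The maximum is at (23/5, 0). Substituting into each constraint, equality holds for (ii) and (iii); the remaining constraints have slack.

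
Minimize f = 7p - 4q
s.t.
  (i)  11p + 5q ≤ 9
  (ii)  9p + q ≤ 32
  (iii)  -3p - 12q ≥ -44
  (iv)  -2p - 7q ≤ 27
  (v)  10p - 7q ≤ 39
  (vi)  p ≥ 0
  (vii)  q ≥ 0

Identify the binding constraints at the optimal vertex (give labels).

(i) and (vi)

Extreme points and f = 7p - 4q:
  (0, 9/5) → f = -36/5
  (9/11, 0) → f = 63/11
  (0, 0) → f = 0

The minimum is at (0, 9/5). Substituting into each constraint, equality holds for (i) and (vi); the remaining constraints have slack.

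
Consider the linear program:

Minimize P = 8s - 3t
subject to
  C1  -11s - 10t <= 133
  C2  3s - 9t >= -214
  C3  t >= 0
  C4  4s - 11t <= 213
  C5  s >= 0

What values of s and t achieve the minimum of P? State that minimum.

s = 0, t = 214/9, minimum P = -214/3

Extreme points and P = 8s - 3t:
  (4271/3, 1495/3) → P = 29683/3
  (0, 214/9) → P = -214/3
  (213/4, 0) → P = 426
  (0, 0) → P = 0

The optimum lies where 3s - 9t = -214 and s = 0.
Solving simultaneously gives s = 0, t = 214/9.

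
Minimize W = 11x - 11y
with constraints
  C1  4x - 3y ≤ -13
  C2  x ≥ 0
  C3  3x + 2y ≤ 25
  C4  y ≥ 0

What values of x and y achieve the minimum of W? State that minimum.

x = 0, y = 25/2, minimum W = -275/2

Vertices and W = 11x - 11y:
  (0, 13/3) → W = -143/3
  (49/17, 139/17) → W = -990/17
  (0, 25/2) → W = -275/2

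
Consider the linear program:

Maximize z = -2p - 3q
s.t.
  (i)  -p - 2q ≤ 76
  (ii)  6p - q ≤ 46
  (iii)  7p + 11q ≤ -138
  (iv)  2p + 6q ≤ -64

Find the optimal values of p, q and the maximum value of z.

Vertices and z = -2p - 3q:
  (16/13, -502/13) → z = 1474/13
  (-164, 44) → z = 196
  (368/73, -1150/73) → z = 2714/73
  (-31/5, -43/5) → z = 191/5

The binding constraints are -p - 2q = 76 and 2p + 6q = -64.
Solving simultaneously gives p = -164, q = 44.

p = -164, q = 44, maximum z = 196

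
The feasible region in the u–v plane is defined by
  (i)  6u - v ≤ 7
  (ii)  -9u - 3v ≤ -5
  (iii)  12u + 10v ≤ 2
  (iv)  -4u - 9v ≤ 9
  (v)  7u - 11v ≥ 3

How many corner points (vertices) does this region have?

Of the 10 pairwise boundary intersections, those satisfying every inequality are:
  (26/27, -11/9)
  (1, -1)
  (22/27, -7/9)

3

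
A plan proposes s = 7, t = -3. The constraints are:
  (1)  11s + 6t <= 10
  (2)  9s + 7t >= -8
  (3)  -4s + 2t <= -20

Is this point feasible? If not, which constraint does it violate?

Constraint (1): 11s + 6t = 59, which is not ≤ 10. All other constraints are satisfied.

not feasible — violates (1)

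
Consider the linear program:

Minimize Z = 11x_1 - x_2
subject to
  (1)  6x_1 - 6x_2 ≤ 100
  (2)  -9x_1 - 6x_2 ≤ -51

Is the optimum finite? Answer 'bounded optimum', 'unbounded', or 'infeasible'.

unbounded

From the feasible point (151/15, -33/5), moving in the direction (-6, 9) keeps every constraint satisfied while Z decreases without bound.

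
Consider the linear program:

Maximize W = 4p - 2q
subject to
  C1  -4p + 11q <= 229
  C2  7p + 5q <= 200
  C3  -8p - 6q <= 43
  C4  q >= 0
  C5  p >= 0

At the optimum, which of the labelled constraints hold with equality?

C2 and C4

Vertices and W = 4p - 2q:
  (1055/97, 2403/97) → W = -586/97
  (0, 229/11) → W = -458/11
  (200/7, 0) → W = 800/7
  (0, 0) → W = 0

The maximum is at (200/7, 0). Substituting into each constraint, equality holds for C2 and C4; the remaining constraints have slack.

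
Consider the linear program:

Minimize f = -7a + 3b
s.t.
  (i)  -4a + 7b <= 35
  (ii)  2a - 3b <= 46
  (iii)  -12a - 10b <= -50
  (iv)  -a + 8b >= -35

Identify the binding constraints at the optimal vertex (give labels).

Extreme points and f = -7a + 3b:
  (427/2, 127) → f = -2227/2
  (0, 5) → f = 15
  (263/13, -24/13) → f = -1913/13
  (375/53, -185/53) → f = -60

The minimum is at (427/2, 127). Substituting into each constraint, equality holds for (i) and (ii); the remaining constraints have slack.

(i) and (ii)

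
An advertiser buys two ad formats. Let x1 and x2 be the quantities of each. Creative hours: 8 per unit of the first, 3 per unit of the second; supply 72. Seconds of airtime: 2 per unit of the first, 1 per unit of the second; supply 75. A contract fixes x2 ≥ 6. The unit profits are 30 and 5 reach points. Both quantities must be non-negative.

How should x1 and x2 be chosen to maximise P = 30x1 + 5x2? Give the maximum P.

x1 = 27/4, x2 = 6, maximum P = 465/2

Corner points and P = 30x1 + 5x2:
  (0, 24) → P = 120
  (0, 6) → P = 30
  (27/4, 6) → P = 465/2

The binding constraints are 8x1 + 3x2 = 72 and x2 = 6.
Solving simultaneously gives x1 = 27/4, x2 = 6.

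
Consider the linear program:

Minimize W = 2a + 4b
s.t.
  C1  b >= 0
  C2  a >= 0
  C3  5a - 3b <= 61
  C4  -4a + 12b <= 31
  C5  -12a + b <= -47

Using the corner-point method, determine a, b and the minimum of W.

Extreme points and W = 2a + 4b:
  (61/5, 0) → W = 122/5
  (47/12, 0) → W = 47/6
  (275/16, 133/16) → W = 541/8
  (17/4, 4) → W = 49/2

The binding constraints are b = 0 and -12a + b = -47.
Solving simultaneously gives a = 47/12, b = 0.

a = 47/12, b = 0, minimum W = 47/6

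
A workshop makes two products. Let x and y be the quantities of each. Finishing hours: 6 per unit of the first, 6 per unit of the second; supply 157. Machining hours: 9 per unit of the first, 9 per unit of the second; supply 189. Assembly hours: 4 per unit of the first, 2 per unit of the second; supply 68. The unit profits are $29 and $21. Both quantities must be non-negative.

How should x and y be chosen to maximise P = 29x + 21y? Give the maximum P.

x = 13, y = 8, maximum P = 545

Corner points and P = 29x + 21y:
  (0, 0) → P = 0
  (0, 21) → P = 441
  (17, 0) → P = 493
  (13, 8) → P = 545

The binding constraints are 9x + 9y = 189 and 4x + 2y = 68.
Solving simultaneously gives x = 13, y = 8.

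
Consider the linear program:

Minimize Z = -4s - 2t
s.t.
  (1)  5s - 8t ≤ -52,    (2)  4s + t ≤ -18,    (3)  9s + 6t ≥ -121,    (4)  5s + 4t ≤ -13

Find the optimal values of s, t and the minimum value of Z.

s = -59/11, t = 38/11, minimum Z = 160/11

Extreme points and Z = -4s - 2t:
  (-196/37, 118/37) → Z = 548/37
  (-640/51, -137/102) → Z = 899/17
  (-59/11, 38/11) → Z = 160/11
  (-203/3, 244/3) → Z = 108

At the optimal vertex, 4s + t = -18 and 5s + 4t = -13.
Solving simultaneously gives s = -59/11, t = 38/11.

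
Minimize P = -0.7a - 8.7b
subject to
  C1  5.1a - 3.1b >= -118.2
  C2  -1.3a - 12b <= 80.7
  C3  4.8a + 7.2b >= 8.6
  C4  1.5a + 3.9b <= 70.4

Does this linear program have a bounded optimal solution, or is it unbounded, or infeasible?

bounded optimum

Feasible corners and P = -0.7a - 8.7b:
  (-41219/2580, 10187/860) → P = -1185137/12900
  (-12137/1227, 8939/409) → P = -224812/1227
  (2851/201, -19927/2412) → P = 99611/1608
  (38651/431, -21257/1293) → P = 172948/2155
The feasible region has finitely many vertices and no improving ray; the minimum is -224812/1227 at (-12137/1227, 8939/409).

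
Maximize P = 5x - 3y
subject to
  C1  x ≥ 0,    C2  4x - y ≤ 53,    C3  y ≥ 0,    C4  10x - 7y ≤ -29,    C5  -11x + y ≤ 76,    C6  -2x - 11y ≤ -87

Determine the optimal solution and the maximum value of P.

Extreme points and P = 5x - 3y:
  (0, 76) → P = -228
  (0, 87/11) → P = -261/11
  (200/9, 323/9) → P = 31/9
  (145/62, 232/31) → P = -667/62
The feasible region is unbounded (it extends along (1, 11), (1, 4)), but P strictly decreases along every unbounded feasible direction, so there is no improving ray and the maximum is attained at a vertex.

At the optimal vertex, 4x - y = 53 and 10x - 7y = -29.
Solving simultaneously gives x = 200/9, y = 323/9.

x = 200/9, y = 323/9, maximum P = 31/9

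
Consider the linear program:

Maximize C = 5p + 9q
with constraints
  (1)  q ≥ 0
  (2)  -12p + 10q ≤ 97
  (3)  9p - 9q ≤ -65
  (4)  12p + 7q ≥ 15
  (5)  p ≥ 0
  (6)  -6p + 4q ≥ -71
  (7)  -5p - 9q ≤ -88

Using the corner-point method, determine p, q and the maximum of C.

p = 183/2, q = 239/2, maximum C = 1533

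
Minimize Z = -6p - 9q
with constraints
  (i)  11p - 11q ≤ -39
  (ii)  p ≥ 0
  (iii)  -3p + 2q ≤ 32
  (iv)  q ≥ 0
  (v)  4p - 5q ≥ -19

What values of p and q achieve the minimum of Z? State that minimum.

Feasible corners and Z = -6p - 9q:
  (0, 39/11) → Z = -351/11
  (14/11, 53/11) → Z = -51
  (0, 19/5) → Z = -171/5

p = 14/11, q = 53/11, minimum Z = -51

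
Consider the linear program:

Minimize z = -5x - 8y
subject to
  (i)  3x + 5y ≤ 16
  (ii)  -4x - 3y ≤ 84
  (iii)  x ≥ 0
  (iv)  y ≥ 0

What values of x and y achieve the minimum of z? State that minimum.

x = 16/3, y = 0, minimum z = -80/3

Corner points and z = -5x - 8y:
  (0, 16/5) → z = -128/5
  (16/3, 0) → z = -80/3
  (0, 0) → z = 0

The optimum lies where 3x + 5y = 16 and y = 0.
Solving simultaneously gives x = 16/3, y = 0.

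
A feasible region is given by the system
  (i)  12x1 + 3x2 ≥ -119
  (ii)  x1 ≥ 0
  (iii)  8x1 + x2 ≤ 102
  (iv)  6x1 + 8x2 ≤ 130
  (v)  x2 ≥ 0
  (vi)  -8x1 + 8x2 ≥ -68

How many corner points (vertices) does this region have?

Intersecting each pair of boundary lines and keeping only the points that satisfy every inequality leaves:
  (0, 65/4)
  (0, 0)
  (343/29, 214/29)
  (221/18, 34/9)
  (17/2, 0)

5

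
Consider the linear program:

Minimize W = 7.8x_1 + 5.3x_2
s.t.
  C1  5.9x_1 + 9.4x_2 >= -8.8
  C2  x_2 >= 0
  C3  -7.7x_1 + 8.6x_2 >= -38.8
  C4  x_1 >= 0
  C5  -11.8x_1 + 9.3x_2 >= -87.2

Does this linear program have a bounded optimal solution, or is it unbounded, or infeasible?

bounded optimum

Feasible corners and W = 7.8x_1 + 5.3x_2:
  (388/77, 0) → W = 15132/385
  (0, 0) → W = 0
  (38908/2987, 21360/2987) → W = 2083452/14935
The feasible region has finitely many vertices and no improving ray; the minimum is 0 at (0, 0).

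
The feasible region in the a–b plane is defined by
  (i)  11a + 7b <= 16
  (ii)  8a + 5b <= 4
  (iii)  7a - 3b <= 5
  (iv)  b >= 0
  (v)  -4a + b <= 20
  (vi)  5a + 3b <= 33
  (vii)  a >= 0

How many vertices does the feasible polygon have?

Pairwise boundary intersections that survive every other constraint:
  (1/2, 0)
  (0, 4/5)
  (0, 0)

3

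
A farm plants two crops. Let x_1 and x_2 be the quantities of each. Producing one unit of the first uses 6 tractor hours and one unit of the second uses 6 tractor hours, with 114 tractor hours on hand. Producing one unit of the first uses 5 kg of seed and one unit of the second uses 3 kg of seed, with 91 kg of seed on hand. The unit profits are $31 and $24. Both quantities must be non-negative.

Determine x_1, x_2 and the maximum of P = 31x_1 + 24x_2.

x_1 = 17, x_2 = 2, maximum P = 575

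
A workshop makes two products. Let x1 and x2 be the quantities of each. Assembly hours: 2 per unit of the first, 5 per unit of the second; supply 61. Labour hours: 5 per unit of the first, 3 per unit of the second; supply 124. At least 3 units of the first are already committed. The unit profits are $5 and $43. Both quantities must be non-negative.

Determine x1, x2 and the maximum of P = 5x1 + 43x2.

x1 = 3, x2 = 11, maximum P = 488

Corner points and P = 5x1 + 43x2:
  (124/5, 0) → P = 124
  (3, 0) → P = 15
  (23, 3) → P = 244
  (3, 11) → P = 488

At the optimal vertex, 2x1 + 5x2 = 61 and x1 = 3.
Solving simultaneously gives x1 = 3, x2 = 11.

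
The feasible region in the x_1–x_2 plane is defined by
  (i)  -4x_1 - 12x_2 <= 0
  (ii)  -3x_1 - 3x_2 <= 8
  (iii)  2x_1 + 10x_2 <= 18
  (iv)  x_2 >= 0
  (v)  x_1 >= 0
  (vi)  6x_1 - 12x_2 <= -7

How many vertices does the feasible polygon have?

Of the 15 pairwise boundary intersections, those satisfying every inequality are:
  (0, 9/5)
  (73/42, 61/42)
  (0, 7/12)

3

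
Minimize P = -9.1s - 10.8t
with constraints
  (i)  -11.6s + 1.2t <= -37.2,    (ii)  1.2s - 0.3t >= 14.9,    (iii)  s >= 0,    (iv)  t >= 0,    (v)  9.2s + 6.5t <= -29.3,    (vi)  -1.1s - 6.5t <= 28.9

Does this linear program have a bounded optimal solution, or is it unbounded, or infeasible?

The boundaries 1.2s - 0.3t = 14.9 and t = 0 meet at (149/12, 0), but that point violates 9.2s + 6.5t ≤ -29.3. Every candidate vertex is excluded by some other constraint, so the feasible region is empty.

infeasible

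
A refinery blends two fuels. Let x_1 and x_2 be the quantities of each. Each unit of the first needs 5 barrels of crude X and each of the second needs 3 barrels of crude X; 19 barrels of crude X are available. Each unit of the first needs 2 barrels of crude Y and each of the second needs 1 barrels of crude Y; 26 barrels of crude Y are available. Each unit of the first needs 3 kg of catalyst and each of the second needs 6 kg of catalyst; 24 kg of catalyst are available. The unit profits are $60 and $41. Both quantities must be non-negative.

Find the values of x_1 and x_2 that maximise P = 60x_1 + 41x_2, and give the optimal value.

Corner points and P = 60x_1 + 41x_2:
  (0, 0) → P = 0
  (0, 4) → P = 164
  (19/5, 0) → P = 228
  (2, 3) → P = 243

The optimum lies where 5x_1 + 3x_2 = 19 and 3x_1 + 6x_2 = 24.
Solving simultaneously gives x_1 = 2, x_2 = 3.

x_1 = 2, x_2 = 3, maximum P = 243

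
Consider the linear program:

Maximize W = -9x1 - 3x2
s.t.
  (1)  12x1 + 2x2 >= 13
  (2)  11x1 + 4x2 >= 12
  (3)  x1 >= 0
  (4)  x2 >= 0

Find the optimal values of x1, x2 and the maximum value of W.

x1 = 14/13, x2 = 1/26, maximum W = -255/26

Corner points and W = -9x1 - 3x2:
  (14/13, 1/26) → W = -255/26
  (0, 13/2) → W = -39/2
  (12/11, 0) → W = -108/11
The feasible region is unbounded (it extends along (0, 1), (1, 0)), but W strictly decreases along every unbounded feasible direction, so there is no improving ray and the maximum is attained at a vertex.

The binding constraints are 12x1 + 2x2 = 13 and 11x1 + 4x2 = 12.
Solving simultaneously gives x1 = 14/13, x2 = 1/26.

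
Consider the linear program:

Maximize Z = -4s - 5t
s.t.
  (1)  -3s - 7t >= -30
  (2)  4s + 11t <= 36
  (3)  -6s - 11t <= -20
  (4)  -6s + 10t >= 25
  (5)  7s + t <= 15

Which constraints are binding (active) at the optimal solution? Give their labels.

(2) and (3)

Feasible corners and Z = -4s - 5t:
  (-8, 68/11) → Z = 12/11
  (85/106, 158/53) → Z = -960/53
  (-25/42, 15/7) → Z = -25/3

The maximum is at (-8, 68/11). Substituting into each constraint, equality holds for (2) and (3); the remaining constraints have slack.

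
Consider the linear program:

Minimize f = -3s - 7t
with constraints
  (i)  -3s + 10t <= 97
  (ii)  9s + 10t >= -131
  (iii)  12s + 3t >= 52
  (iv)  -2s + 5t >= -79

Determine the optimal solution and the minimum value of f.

Feasible corners and f = -3s - 7t:
  (229/129, 440/43) → f = -3309/43
  (255, 431/5) → f = -6842/5
  (497/66, -422/33) → f = 4417/66

At the optimal vertex, -3s + 10t = 97 and -2s + 5t = -79.
Solving simultaneously gives s = 255, t = 431/5.

s = 255, t = 431/5, minimum f = -6842/5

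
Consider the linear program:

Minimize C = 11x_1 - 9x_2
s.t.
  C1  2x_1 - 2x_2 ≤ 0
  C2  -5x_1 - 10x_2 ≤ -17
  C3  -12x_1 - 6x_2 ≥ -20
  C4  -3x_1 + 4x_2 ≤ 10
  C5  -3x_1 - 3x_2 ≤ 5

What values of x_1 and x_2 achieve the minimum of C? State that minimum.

Corner points and C = 11x_1 - 9x_2:
  (49/45, 52/45) → C = 71/45
  (-16/25, 101/50) → C = -1261/50
  (10/33, 30/11) → C = -700/33

x_1 = -16/25, x_2 = 101/50, minimum C = -1261/50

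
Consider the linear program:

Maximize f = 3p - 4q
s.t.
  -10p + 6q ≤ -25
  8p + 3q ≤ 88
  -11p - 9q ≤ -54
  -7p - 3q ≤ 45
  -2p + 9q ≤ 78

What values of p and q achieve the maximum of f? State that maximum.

p = 210/13, q = -536/39, maximum f = 4034/39

Extreme points and f = 3p - 4q:
  (201/26, 340/39) → f = -911/78
  (183/52, 265/156) → f = 587/156
  (210/13, -536/39) → f = 4034/39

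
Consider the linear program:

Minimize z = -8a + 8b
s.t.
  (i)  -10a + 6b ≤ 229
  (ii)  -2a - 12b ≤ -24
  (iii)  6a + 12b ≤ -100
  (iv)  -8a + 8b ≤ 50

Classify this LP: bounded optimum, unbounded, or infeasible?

The boundaries -10a + 6b = 229 and -8a + 8b = 50 meet at (-383/8, -333/8), but that point violates -2a - 12b ≤ -24. Every candidate vertex is excluded by some other constraint, so the feasible region is empty.

infeasible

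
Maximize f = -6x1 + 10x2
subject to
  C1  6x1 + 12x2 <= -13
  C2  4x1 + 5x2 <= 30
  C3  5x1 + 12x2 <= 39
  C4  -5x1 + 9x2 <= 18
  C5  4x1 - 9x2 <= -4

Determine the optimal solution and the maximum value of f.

x1 = -14, x2 = -52/9, maximum f = 236/9

Feasible corners and f = -6x1 + 10x2:
  (-111/38, 43/114) → f = 1214/57
  (-55/34, -14/51) → f = 355/51
  (-14, -52/9) → f = 236/9

At the optimal vertex, -5x1 + 9x2 = 18 and 4x1 - 9x2 = -4.
Solving simultaneously gives x1 = -14, x2 = -52/9.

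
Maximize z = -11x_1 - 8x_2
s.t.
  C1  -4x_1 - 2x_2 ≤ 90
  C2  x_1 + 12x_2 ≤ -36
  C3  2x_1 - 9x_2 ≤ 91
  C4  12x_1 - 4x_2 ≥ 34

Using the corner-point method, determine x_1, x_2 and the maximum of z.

x_1 = -29/50, x_2 = -256/25, maximum z = 883/10

Extreme points and z = -11x_1 - 8x_2:
  (256/11, -163/33) → z = -7144/33
  (66/37, -233/74) → z = 206/37
  (-29/50, -256/25) → z = 883/10

The optimum lies where 2x_1 - 9x_2 = 91 and 12x_1 - 4x_2 = 34.
Solving simultaneously gives x_1 = -29/50, x_2 = -256/25.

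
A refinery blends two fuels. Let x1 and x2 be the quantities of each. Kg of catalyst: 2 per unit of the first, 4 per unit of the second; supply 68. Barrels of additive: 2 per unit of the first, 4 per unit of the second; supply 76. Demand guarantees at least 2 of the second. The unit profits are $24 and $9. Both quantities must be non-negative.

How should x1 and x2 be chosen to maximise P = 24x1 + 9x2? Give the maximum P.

Feasible corners and P = 24x1 + 9x2:
  (0, 17) → P = 153
  (0, 2) → P = 18
  (30, 2) → P = 738

x1 = 30, x2 = 2, maximum P = 738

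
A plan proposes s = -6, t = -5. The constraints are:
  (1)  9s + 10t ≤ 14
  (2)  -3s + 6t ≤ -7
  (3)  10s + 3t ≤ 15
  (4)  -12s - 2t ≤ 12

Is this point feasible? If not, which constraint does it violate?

Constraint (4): -12s - 2t = 82, which is not ≤ 12. All other constraints are satisfied.

not feasible — violates (4)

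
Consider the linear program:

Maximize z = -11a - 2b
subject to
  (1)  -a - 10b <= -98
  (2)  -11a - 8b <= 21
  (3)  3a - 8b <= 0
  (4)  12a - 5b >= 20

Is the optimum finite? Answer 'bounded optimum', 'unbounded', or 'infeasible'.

Extreme points and z = -11a - 2b:
  (392/19, 147/19) → z = -4606/19
  (138/25, 1156/125) → z = -9902/125
The feasible region has finitely many vertices and no improving ray; the maximum is -9902/125 at (138/25, 1156/125).

bounded optimum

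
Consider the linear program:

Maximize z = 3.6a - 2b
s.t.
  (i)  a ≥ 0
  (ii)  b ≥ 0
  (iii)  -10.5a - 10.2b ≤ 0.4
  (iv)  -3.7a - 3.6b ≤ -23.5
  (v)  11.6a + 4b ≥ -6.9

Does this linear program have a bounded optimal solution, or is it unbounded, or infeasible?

From the feasible point (0, 235/36), moving in the direction (1, 0) keeps every constraint satisfied while z increases without bound.

unbounded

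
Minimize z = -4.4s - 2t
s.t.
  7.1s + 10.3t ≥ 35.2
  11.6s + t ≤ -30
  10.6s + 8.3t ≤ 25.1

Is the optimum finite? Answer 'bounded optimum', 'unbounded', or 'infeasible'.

bounded optimum

Corner points and z = -4.4s - 2t:
  (-17210/5619, 31066/5619) → z = 13592/5619
  (-13705/4284, 15229/2142) → z = -307/2142
The feasible region has finitely many vertices and no improving ray; the minimum is -307/2142 at (-13705/4284, 15229/2142).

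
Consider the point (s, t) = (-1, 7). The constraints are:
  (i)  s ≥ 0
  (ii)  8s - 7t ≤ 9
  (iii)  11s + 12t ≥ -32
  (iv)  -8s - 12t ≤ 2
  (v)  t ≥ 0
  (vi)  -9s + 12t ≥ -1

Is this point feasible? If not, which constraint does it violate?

Constraint (i): s = -1, which is not ≥ 0. All other constraints are satisfied.

not feasible — violates (i)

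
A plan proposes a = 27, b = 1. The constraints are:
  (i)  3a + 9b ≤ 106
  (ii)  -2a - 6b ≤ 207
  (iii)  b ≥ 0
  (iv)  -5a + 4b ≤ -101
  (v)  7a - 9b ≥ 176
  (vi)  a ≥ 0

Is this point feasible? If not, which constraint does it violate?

feasible

(i): 90 ≤ 106 ✓
(ii): -60 ≤ 207 ✓
(iii): 1 ≥ 0 ✓
(iv): -131 ≤ -101 ✓
(v): 180 ≥ 176 ✓
(vi): 27 ≥ 0 ✓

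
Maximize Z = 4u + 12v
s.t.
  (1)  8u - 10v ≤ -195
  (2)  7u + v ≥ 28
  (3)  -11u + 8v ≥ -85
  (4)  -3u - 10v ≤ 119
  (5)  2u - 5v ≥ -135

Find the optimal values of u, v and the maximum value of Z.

Corner points and Z = 4u + 12v:
  (85/78, 1589/78) → Z = 9704/39
  (75/4, 69/2) → Z = 489
  (5/37, 1001/37) → Z = 12032/37

u = 75/4, v = 69/2, maximum Z = 489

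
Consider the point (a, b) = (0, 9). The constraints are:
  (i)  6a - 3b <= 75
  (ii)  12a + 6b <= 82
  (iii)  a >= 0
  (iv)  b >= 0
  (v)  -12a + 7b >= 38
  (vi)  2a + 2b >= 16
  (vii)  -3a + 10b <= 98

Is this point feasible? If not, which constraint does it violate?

(i): -27 ≤ 75 ✓
(ii): 54 ≤ 82 ✓
(iii): 0 ≥ 0 ✓
(iv): 9 ≥ 0 ✓
(v): 63 ≥ 38 ✓
(vi): 18 ≥ 16 ✓
(vii): 90 ≤ 98 ✓

feasible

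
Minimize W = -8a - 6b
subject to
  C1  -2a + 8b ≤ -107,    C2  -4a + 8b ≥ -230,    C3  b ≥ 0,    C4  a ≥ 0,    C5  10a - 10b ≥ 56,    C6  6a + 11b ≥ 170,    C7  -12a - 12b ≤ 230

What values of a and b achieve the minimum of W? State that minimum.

The binding constraints are -2a + 8b = -107 and -4a + 8b = -230.
Solving simultaneously gives a = 123/2, b = 2.

a = 123/2, b = 2, minimum W = -504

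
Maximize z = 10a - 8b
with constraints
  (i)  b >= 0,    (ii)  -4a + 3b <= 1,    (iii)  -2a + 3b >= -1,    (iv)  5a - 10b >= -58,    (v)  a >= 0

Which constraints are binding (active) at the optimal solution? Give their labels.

(iii) and (iv)

Feasible corners and z = 10a - 8b:
  (1/2, 0) → z = 5
  (0, 0) → z = 0
  (164/25, 227/25) → z = -176/25
  (0, 1/3) → z = -8/3
  (184/5, 121/5) → z = 872/5

The maximum is at (184/5, 121/5). Substituting into each constraint, equality holds for (iii) and (iv); the remaining constraints have slack.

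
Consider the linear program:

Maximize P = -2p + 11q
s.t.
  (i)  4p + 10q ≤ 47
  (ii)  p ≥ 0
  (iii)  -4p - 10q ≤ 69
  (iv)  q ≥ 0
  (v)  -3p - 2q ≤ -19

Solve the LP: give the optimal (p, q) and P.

p = 48/11, q = 65/22, maximum P = 523/22

The binding constraints are 4p + 10q = 47 and -3p - 2q = -19.
Solving simultaneously gives p = 48/11, q = 65/22.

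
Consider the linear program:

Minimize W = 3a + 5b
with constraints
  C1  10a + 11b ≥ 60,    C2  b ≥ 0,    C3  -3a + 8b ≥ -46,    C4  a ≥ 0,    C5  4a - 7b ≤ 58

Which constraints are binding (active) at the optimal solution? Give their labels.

Corner points and W = 3a + 5b:
  (6, 0) → W = 18
  (0, 60/11) → W = 300/11
  (29/2, 0) → W = 87/2
The feasible region is unbounded (it extends along (0, 1), (7, 4)), but W strictly increases along every unbounded feasible direction, so there is no improving ray and the minimum is attained at a vertex.

The minimum is at (6, 0). Substituting into each constraint, equality holds for C1 and C2; the remaining constraints have slack.

C1 and C2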